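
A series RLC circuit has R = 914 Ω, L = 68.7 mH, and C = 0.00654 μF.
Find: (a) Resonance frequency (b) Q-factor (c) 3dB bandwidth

Step 1 — Resonance condition Im(Z)=0 gives ω₀ = 1/√(LC).
Step 2 — ω₀ = 1/√(0.0687·6.54e-09) = 4.718e+04 rad/s.
Step 3 — f₀ = ω₀/(2π) = 7508 Hz.
Step 4 — Series Q: Q = ω₀L/R = 4.718e+04·0.0687/914 = 3.546.
Step 5 — 3dB bandwidth: Δω = ω₀/Q = 1.33e+04 rad/s; BW = Δω/(2π) = 2117 Hz.

(a) f₀ = 7508 Hz  (b) Q = 3.546  (c) BW = 2117 Hz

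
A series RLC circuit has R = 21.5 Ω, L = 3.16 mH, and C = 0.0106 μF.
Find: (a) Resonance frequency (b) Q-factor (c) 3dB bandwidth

Step 1 — Resonance: ω₀ = 1/√(LC) = 1/√(0.00316·1.06e-08) = 1.728e+05 rad/s.
Step 2 — f₀ = ω₀/(2π) = 2.75e+04 Hz.
Step 3 — Series Q: Q = ω₀L/R = 1.728e+05·0.00316/21.5 = 25.4.
Step 4 — Bandwidth: Δω = ω₀/Q = 6804 rad/s; BW = Δω/(2π) = 1083 Hz.

(a) f₀ = 2.75e+04 Hz  (b) Q = 25.4  (c) BW = 1083 Hz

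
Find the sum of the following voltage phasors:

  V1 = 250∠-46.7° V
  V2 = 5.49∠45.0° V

Step 1 — Convert each phasor to rectangular form:
  V1 = 250·(cos(-46.7°) + j·sin(-46.7°)) = 171.5 - j181.9 V
  V2 = 5.49·(cos(45.0°) + j·sin(45.0°)) = 3.882 + j3.882 V
Step 2 — Sum components: V_total = 175.3 - j178.1 V.
Step 3 — Convert to polar: |V_total| = 249.9 V, ∠V_total = -45.4°.

V_total = 249.9∠-45.4° V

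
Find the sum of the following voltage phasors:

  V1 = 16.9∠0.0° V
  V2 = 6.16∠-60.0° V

Step 1 — Convert each phasor to rectangular form:
  V1 = 16.9·(cos(0.0°) + j·sin(0.0°)) = 16.9 V
  V2 = 6.16·(cos(-60.0°) + j·sin(-60.0°)) = 3.08 - j5.335 V
Step 2 — Sum components: V_total = 19.98 - j5.335 V.
Step 3 — Convert to polar: |V_total| = 20.68 V, ∠V_total = -14.9°.

V_total = 20.68∠-14.9° V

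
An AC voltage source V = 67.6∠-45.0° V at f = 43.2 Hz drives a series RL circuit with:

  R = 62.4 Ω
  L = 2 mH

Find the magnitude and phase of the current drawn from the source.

Step 1 — Angular frequency: ω = 2π·f = 2π·43.2 = 271.4 rad/s.
Step 2 — Component impedances:
  R: Z = R = 62.4 Ω
  L: Z = jωL = j·271.4·0.002 = 0 + j0.5429 Ω
Step 3 — Series combination: Z_total = R + L = 62.4 + j0.5429 Ω = 62.4∠0.5° Ω.
Step 4 — Source phasor: V = 67.6∠-45.0° V = 47.8 - j47.8 V.
Step 5 — Ohm's law: I = V / Z_total = (47.8 - j47.8) / (62.4 + j0.5429) = 0.7593 - j0.7726 A.
Step 6 — Convert to polar: |I| = 1.083 A, ∠I = -45.5°.

I = 1.083∠-45.5° A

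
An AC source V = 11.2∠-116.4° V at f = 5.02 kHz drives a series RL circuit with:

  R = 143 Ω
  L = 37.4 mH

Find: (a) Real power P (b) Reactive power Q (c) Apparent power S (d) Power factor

Step 1 — Angular frequency: ω = 2π·f = 2π·5020 = 3.154e+04 rad/s.
Step 2 — Component impedances:
  R: Z = R = 143 Ω
  L: Z = jωL = j·3.154e+04·0.0374 = 0 + j1180 Ω
Step 3 — Series combination: Z_total = R + L = 143 + j1180 Ω = 1188∠83.1° Ω.
Step 4 — Source phasor: V = 11.2∠-116.4° V = -4.98 - j10.03 V.
Step 5 — Current: I = V / Z = -0.008885 + j0.003144 A = 0.009425∠160.5° A.
Step 6 — Complex power: S = V·I* = 0.0127 + j0.1048 VA.
Step 7 — Real power: P = Re(S) = 0.0127 W.
Step 8 — Reactive power: Q = Im(S) = 0.1048 VAR.
Step 9 — Apparent power: |S| = 0.1056 VA.
Step 10 — Power factor: PF = P/|S| = 0.1203 (lagging).

(a) P = 0.0127 W  (b) Q = 0.1048 VAR  (c) S = 0.1056 VA  (d) PF = 0.1203 (lagging)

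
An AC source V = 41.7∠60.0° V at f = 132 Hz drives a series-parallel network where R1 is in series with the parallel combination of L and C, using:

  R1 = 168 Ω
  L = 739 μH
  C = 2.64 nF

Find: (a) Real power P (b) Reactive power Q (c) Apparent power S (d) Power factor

Step 1 — Angular frequency: ω = 2π·f = 2π·132 = 829.4 rad/s.
Step 2 — Component impedances:
  R1: Z = R = 168 Ω
  L: Z = jωL = j·829.4·0.000739 = 0 + j0.6129 Ω
  C: Z = 1/(jωC) = -j/(ω·C) = 0 - j4.567e+05 Ω
Step 3 — Parallel branch: L || C = 1/(1/L + 1/C) = 0 + j0.6129 Ω.
Step 4 — Series with R1: Z_total = R1 + (L || C) = 168 + j0.6129 Ω = 168∠0.2° Ω.
Step 5 — Source phasor: V = 41.7∠60.0° V = 20.85 + j36.11 V.
Step 6 — Current: I = V / Z = 0.1249 + j0.2145 A = 0.2482∠59.8° A.
Step 7 — Complex power: S = V·I* = 10.35 + j0.03776 VA.
Step 8 — Real power: P = Re(S) = 10.35 W.
Step 9 — Reactive power: Q = Im(S) = 0.03776 VAR.
Step 10 — Apparent power: |S| = 10.35 VA.
Step 11 — Power factor: PF = P/|S| = 1 (lagging).

(a) P = 10.35 W  (b) Q = 0.03776 VAR  (c) S = 10.35 VA  (d) PF = 1 (lagging)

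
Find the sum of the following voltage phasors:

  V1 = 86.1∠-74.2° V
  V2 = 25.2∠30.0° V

Step 1 — Convert each phasor to rectangular form:
  V1 = 86.1·(cos(-74.2°) + j·sin(-74.2°)) = 23.44 - j82.85 V
  V2 = 25.2·(cos(30.0°) + j·sin(30.0°)) = 21.82 + j12.6 V
Step 2 — Sum components: V_total = 45.27 - j70.25 V.
Step 3 — Convert to polar: |V_total| = 83.57 V, ∠V_total = -57.2°.

V_total = 83.57∠-57.2° V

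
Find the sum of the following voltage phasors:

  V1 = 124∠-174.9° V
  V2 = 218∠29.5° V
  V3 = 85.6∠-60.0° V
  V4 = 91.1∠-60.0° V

Step 1 — Convert each phasor to rectangular form:
  V1 = 124·(cos(-174.9°) + j·sin(-174.9°)) = -123.5 - j11.02 V
  V2 = 218·(cos(29.5°) + j·sin(29.5°)) = 189.7 + j107.3 V
  V3 = 85.6·(cos(-60.0°) + j·sin(-60.0°)) = 42.8 - j74.13 V
  V4 = 91.1·(cos(-60.0°) + j·sin(-60.0°)) = 45.55 - j78.89 V
Step 2 — Sum components: V_total = 154.6 - j56.7 V.
Step 3 — Convert to polar: |V_total| = 164.6 V, ∠V_total = -20.1°.

V_total = 164.6∠-20.1° V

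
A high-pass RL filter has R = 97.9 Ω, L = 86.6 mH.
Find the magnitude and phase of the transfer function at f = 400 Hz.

Step 1 — Angular frequency: ω = 2π·400 = 2513 rad/s.
Step 2 — Transfer function: H(jω) = jωL/(R + jωL).
Step 3 — Numerator jωL = j·217.6; denominator R + jωL = 97.9 + j217.6.
Step 4 — H = 0.8317 + j0.3741.
Step 5 — Magnitude: |H| = 0.912 (-0.8 dB); phase: φ = 24.2°.

|H| = 0.912 (-0.8 dB), φ = 24.2°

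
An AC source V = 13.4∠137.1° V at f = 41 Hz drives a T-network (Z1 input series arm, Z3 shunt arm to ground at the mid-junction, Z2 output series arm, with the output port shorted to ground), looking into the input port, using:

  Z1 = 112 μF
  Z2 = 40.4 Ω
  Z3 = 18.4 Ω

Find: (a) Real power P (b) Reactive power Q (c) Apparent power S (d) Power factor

Step 1 — Angular frequency: ω = 2π·f = 2π·41 = 257.6 rad/s.
Step 2 — Component impedances:
  Z1: Z = 1/(jωC) = -j/(ω·C) = 0 - j34.66 Ω
  Z2: Z = R = 40.4 Ω
  Z3: Z = R = 18.4 Ω
Step 3 — With the output port shorted to ground, the output series arm Z2 runs from the junction to ground; the shunt arm Z3 also runs from the junction to ground. They appear in parallel: Z3 || Z2 = 12.64 Ω.
Step 4 — Series with input arm Z1: Z_in = Z1 + (Z3 || Z2) = 12.64 - j34.66 Ω = 36.89∠-70.0° Ω.
Step 5 — Source phasor: V = 13.4∠137.1° V = -9.816 + j9.122 V.
Step 6 — Current: I = V / Z = -0.3235 - j0.1652 A = 0.3632∠-152.9° A.
Step 7 — Complex power: S = V·I* = 1.668 - j4.572 VA.
Step 8 — Real power: P = Re(S) = 1.668 W.
Step 9 — Reactive power: Q = Im(S) = -4.572 VAR.
Step 10 — Apparent power: |S| = 4.867 VA.
Step 11 — Power factor: PF = P/|S| = 0.3427 (leading).

(a) P = 1.668 W  (b) Q = -4.572 VAR  (c) S = 4.867 VA  (d) PF = 0.3427 (leading)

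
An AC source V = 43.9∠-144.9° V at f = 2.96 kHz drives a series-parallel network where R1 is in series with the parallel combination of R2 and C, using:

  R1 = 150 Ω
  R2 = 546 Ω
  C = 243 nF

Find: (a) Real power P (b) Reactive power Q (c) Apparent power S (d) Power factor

Step 1 — Angular frequency: ω = 2π·f = 2π·2960 = 1.86e+04 rad/s.
Step 2 — Component impedances:
  R1: Z = R = 150 Ω
  R2: Z = R = 546 Ω
  C: Z = 1/(jωC) = -j/(ω·C) = 0 - j221.3 Ω
Step 3 — Parallel branch: R2 || C = 1/(1/R2 + 1/C) = 77.02 - j190.1 Ω.
Step 4 — Series with R1: Z_total = R1 + (R2 || C) = 227 - j190.1 Ω = 296.1∠-39.9° Ω.
Step 5 — Source phasor: V = 43.9∠-144.9° V = -35.92 - j25.24 V.
Step 6 — Current: I = V / Z = -0.03829 - j0.1432 A = 0.1483∠-105.0° A.
Step 7 — Complex power: S = V·I* = 4.991 - j4.178 VA.
Step 8 — Real power: P = Re(S) = 4.991 W.
Step 9 — Reactive power: Q = Im(S) = -4.178 VAR.
Step 10 — Apparent power: |S| = 6.509 VA.
Step 11 — Power factor: PF = P/|S| = 0.7668 (leading).

(a) P = 4.991 W  (b) Q = -4.178 VAR  (c) S = 6.509 VA  (d) PF = 0.7668 (leading)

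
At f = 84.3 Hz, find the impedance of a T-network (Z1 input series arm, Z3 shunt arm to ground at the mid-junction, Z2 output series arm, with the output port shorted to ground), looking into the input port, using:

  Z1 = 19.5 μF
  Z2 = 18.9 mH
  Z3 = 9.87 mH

Step 1 — Angular frequency: ω = 2π·f = 2π·84.3 = 529.7 rad/s.
Step 2 — Component impedances:
  Z1: Z = 1/(jωC) = -j/(ω·C) = 0 - j96.82 Ω
  Z2: Z = jωL = j·529.7·0.0189 = 0 + j10.01 Ω
  Z3: Z = jωL = j·529.7·0.00987 = 0 + j5.228 Ω
Step 3 — With the output port shorted to ground, the output series arm Z2 runs from the junction to ground; the shunt arm Z3 also runs from the junction to ground. They appear in parallel: Z3 || Z2 = 0 + j3.434 Ω.
Step 4 — Series with input arm Z1: Z_in = Z1 + (Z3 || Z2) = 0 - j93.38 Ω = 93.38∠-90.0° Ω.

Z = 0 - j93.38 Ω = 93.38∠-90.0° Ω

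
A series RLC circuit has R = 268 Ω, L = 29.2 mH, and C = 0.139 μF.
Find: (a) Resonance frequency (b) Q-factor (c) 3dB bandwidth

Step 1 — Resonance: ω₀ = 1/√(LC) = 1/√(0.0292·1.39e-07) = 1.57e+04 rad/s.
Step 2 — f₀ = ω₀/(2π) = 2498 Hz.
Step 3 — Series Q: Q = ω₀L/R = 1.57e+04·0.0292/268 = 1.71.
Step 4 — Bandwidth: Δω = ω₀/Q = 9178 rad/s; BW = Δω/(2π) = 1461 Hz.

(a) f₀ = 2498 Hz  (b) Q = 1.71  (c) BW = 1461 Hz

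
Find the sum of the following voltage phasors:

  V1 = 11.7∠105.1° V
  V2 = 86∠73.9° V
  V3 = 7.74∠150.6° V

Step 1 — Convert each phasor to rectangular form:
  V1 = 11.7·(cos(105.1°) + j·sin(105.1°)) = -3.048 + j11.3 V
  V2 = 86·(cos(73.9°) + j·sin(73.9°)) = 23.85 + j82.63 V
  V3 = 7.74·(cos(150.6°) + j·sin(150.6°)) = -6.743 + j3.8 V
Step 2 — Sum components: V_total = 14.06 + j97.72 V.
Step 3 — Convert to polar: |V_total| = 98.73 V, ∠V_total = 81.8°.

V_total = 98.73∠81.8° V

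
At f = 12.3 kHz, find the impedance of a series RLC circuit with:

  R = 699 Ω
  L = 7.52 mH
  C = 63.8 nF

Step 1 — Angular frequency: ω = 2π·f = 2π·1.23e+04 = 7.728e+04 rad/s.
Step 2 — Component impedances:
  R: Z = R = 699 Ω
  L: Z = jωL = j·7.728e+04·0.00752 = 0 + j581.2 Ω
  C: Z = 1/(jωC) = -j/(ω·C) = 0 - j202.8 Ω
Step 3 — Series combination: Z_total = R + L + C = 699 + j378.4 Ω = 794.8∠28.4° Ω.

Z = 699 + j378.4 Ω = 794.8∠28.4° Ω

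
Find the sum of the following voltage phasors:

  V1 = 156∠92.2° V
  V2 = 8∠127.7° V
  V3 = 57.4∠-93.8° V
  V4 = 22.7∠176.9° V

Step 1 — Convert each phasor to rectangular form:
  V1 = 156·(cos(92.2°) + j·sin(92.2°)) = -5.988 + j155.9 V
  V2 = 8·(cos(127.7°) + j·sin(127.7°)) = -4.892 + j6.33 V
  V3 = 57.4·(cos(-93.8°) + j·sin(-93.8°)) = -3.804 - j57.27 V
  V4 = 22.7·(cos(176.9°) + j·sin(176.9°)) = -22.67 + j1.228 V
Step 2 — Sum components: V_total = -37.35 + j106.2 V.
Step 3 — Convert to polar: |V_total| = 112.5 V, ∠V_total = 109.4°.

V_total = 112.5∠109.4° V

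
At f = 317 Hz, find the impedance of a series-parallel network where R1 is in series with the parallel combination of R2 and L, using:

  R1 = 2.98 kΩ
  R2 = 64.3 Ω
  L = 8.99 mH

Step 1 — Angular frequency: ω = 2π·f = 2π·317 = 1992 rad/s.
Step 2 — Component impedances:
  R1: Z = R = 2980 Ω
  R2: Z = R = 64.3 Ω
  L: Z = jωL = j·1992·0.00899 = 0 + j17.91 Ω
Step 3 — Parallel branch: R2 || L = 1/(1/R2 + 1/L) = 4.628 + j16.62 Ω.
Step 4 — Series with R1: Z_total = R1 + (R2 || L) = 2985 + j16.62 Ω = 2985∠0.3° Ω.

Z = 2985 + j16.62 Ω = 2985∠0.3° Ω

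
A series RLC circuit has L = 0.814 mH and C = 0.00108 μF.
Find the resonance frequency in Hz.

Step 1 — Resonance condition Im(Z)=0 gives ω₀ = 1/√(LC).
Step 2 — ω₀ = 1/√(0.000814·1.08e-09) = 1.067e+06 rad/s.
Step 3 — f₀ = ω₀/(2π) = 1.697e+05 Hz.

f₀ = 1.697e+05 Hz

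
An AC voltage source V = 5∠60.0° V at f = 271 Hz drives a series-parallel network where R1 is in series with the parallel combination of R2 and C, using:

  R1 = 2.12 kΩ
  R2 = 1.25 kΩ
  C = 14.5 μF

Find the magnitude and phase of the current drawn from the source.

Step 1 — Angular frequency: ω = 2π·f = 2π·271 = 1703 rad/s.
Step 2 — Component impedances:
  R1: Z = R = 2120 Ω
  R2: Z = R = 1250 Ω
  C: Z = 1/(jωC) = -j/(ω·C) = 0 - j40.5 Ω
Step 3 — Parallel branch: R2 || C = 1/(1/R2 + 1/C) = 1.311 - j40.46 Ω.
Step 4 — Series with R1: Z_total = R1 + (R2 || C) = 2121 - j40.46 Ω = 2122∠-1.1° Ω.
Step 5 — Source phasor: V = 5∠60.0° V = 2.5 + j4.33 V.
Step 6 — Ohm's law: I = V / Z_total = (2.5 + j4.33) / (2121 - j40.46) = 0.001139 + j0.002063 A.
Step 7 — Convert to polar: |I| = 0.002357 A, ∠I = 61.1°.

I = 0.002357∠61.1° A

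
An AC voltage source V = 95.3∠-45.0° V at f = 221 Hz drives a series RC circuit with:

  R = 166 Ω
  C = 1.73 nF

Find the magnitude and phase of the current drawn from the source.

Step 1 — Angular frequency: ω = 2π·f = 2π·221 = 1389 rad/s.
Step 2 — Component impedances:
  R: Z = R = 166 Ω
  C: Z = 1/(jωC) = -j/(ω·C) = 0 - j4.163e+05 Ω
Step 3 — Series combination: Z_total = R + C = 166 - j4.163e+05 Ω = 4.163e+05∠-90.0° Ω.
Step 4 — Source phasor: V = 95.3∠-45.0° V = 67.39 - j67.39 V.
Step 5 — Ohm's law: I = V / Z_total = (67.39 - j67.39) / (166 - j4.163e+05) = 0.0001619 + j0.0001618 A.
Step 6 — Convert to polar: |I| = 0.0002289 A, ∠I = 45.0°.

I = 0.0002289∠45.0° A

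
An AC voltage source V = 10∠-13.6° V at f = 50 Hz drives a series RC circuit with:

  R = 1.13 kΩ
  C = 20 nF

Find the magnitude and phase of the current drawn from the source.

Step 1 — Angular frequency: ω = 2π·f = 2π·50 = 314.2 rad/s.
Step 2 — Component impedances:
  R: Z = R = 1130 Ω
  C: Z = 1/(jωC) = -j/(ω·C) = 0 - j1.592e+05 Ω
Step 3 — Series combination: Z_total = R + C = 1130 - j1.592e+05 Ω = 1.592e+05∠-89.6° Ω.
Step 4 — Source phasor: V = 10∠-13.6° V = 9.72 - j2.351 V.
Step 5 — Ohm's law: I = V / Z_total = (9.72 - j2.351) / (1130 - j1.592e+05) = 1.521e-05 + j6.096e-05 A.
Step 6 — Convert to polar: |I| = 6.283e-05 A, ∠I = 76.0°.

I = 6.283e-05∠76.0° A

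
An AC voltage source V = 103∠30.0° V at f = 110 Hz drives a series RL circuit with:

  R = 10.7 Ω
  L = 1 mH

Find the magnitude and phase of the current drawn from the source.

Step 1 — Angular frequency: ω = 2π·f = 2π·110 = 691.2 rad/s.
Step 2 — Component impedances:
  R: Z = R = 10.7 Ω
  L: Z = jωL = j·691.2·0.001 = 0 + j0.6912 Ω
Step 3 — Series combination: Z_total = R + L = 10.7 + j0.6912 Ω = 10.72∠3.7° Ω.
Step 4 — Source phasor: V = 103∠30.0° V = 89.2 + j51.5 V.
Step 5 — Ohm's law: I = V / Z_total = (89.2 + j51.5) / (10.7 + j0.6912) = 8.611 + j4.257 A.
Step 6 — Convert to polar: |I| = 9.606 A, ∠I = 26.3°.

I = 9.606∠26.3° A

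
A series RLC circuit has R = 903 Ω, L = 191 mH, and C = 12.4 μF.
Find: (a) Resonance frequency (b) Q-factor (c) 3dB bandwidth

Step 1 — Resonance condition Im(Z)=0 gives ω₀ = 1/√(LC).
Step 2 — ω₀ = 1/√(0.191·1.24e-05) = 649.8 rad/s.
Step 3 — f₀ = ω₀/(2π) = 103.4 Hz.
Step 4 — Series Q: Q = ω₀L/R = 649.8·0.191/903 = 0.1374.
Step 5 — 3dB bandwidth: Δω = ω₀/Q = 4728 rad/s; BW = Δω/(2π) = 752.4 Hz.

(a) f₀ = 103.4 Hz  (b) Q = 0.1374  (c) BW = 752.4 Hz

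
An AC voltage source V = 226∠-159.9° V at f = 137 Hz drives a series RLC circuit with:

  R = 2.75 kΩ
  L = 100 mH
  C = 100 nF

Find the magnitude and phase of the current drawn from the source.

Step 1 — Angular frequency: ω = 2π·f = 2π·137 = 860.8 rad/s.
Step 2 — Component impedances:
  R: Z = R = 2750 Ω
  L: Z = jωL = j·860.8·0.1 = 0 + j86.08 Ω
  C: Z = 1/(jωC) = -j/(ω·C) = 0 - j1.162e+04 Ω
Step 3 — Series combination: Z_total = R + L + C = 2750 - j1.153e+04 Ω = 1.185e+04∠-76.6° Ω.
Step 4 — Source phasor: V = 226∠-159.9° V = -212.2 - j77.67 V.
Step 5 — Ohm's law: I = V / Z_total = (-212.2 - j77.67) / (2750 - j1.153e+04) = 0.00222 - j0.01893 A.
Step 6 — Convert to polar: |I| = 0.01906 A, ∠I = -83.3°.

I = 0.01906∠-83.3° A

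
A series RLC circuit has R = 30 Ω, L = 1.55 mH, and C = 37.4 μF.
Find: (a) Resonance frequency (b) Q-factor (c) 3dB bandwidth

Step 1 — Resonance: ω₀ = 1/√(LC) = 1/√(0.00155·3.74e-05) = 4153 rad/s.
Step 2 — f₀ = ω₀/(2π) = 661 Hz.
Step 3 — Series Q: Q = ω₀L/R = 4153·0.00155/30 = 0.2146.
Step 4 — Bandwidth: Δω = ω₀/Q = 1.935e+04 rad/s; BW = Δω/(2π) = 3080 Hz.

(a) f₀ = 661 Hz  (b) Q = 0.2146  (c) BW = 3080 Hz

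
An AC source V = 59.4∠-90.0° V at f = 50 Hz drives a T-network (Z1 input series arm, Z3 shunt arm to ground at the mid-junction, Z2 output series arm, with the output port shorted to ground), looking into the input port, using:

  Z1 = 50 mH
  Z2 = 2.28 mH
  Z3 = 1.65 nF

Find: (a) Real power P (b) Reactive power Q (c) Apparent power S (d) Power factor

Step 1 — Angular frequency: ω = 2π·f = 2π·50 = 314.2 rad/s.
Step 2 — Component impedances:
  Z1: Z = jωL = j·314.2·0.05 = 0 + j15.71 Ω
  Z2: Z = jωL = j·314.2·0.00228 = 0 + j0.7163 Ω
  Z3: Z = 1/(jωC) = -j/(ω·C) = 0 - j1.929e+06 Ω
Step 3 — With the output port shorted to ground, the output series arm Z2 runs from the junction to ground; the shunt arm Z3 also runs from the junction to ground. They appear in parallel: Z3 || Z2 = 0 + j0.7163 Ω.
Step 4 — Series with input arm Z1: Z_in = Z1 + (Z3 || Z2) = 0 + j16.42 Ω = 16.42∠90.0° Ω.
Step 5 — Source phasor: V = 59.4∠-90.0° V = 0 - j59.4 V.
Step 6 — Current: I = V / Z = -3.617 A = 3.617∠-180.0° A.
Step 7 — Complex power: S = V·I* = 0 + j214.8 VA.
Step 8 — Real power: P = Re(S) = 0 W.
Step 9 — Reactive power: Q = Im(S) = 214.8 VAR.
Step 10 — Apparent power: |S| = 214.8 VA.
Step 11 — Power factor: PF = P/|S| = 0 (lagging).

(a) P = 0 W  (b) Q = 214.8 VAR  (c) S = 214.8 VA  (d) PF = 0 (lagging)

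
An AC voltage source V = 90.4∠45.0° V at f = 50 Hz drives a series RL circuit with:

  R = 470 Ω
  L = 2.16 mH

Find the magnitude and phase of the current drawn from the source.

Step 1 — Angular frequency: ω = 2π·f = 2π·50 = 314.2 rad/s.
Step 2 — Component impedances:
  R: Z = R = 470 Ω
  L: Z = jωL = j·314.2·0.00216 = 0 + j0.6786 Ω
Step 3 — Series combination: Z_total = R + L = 470 + j0.6786 Ω = 470∠0.1° Ω.
Step 4 — Source phasor: V = 90.4∠45.0° V = 63.92 + j63.92 V.
Step 5 — Ohm's law: I = V / Z_total = (63.92 + j63.92) / (470 + j0.6786) = 0.1362 + j0.1358 A.
Step 6 — Convert to polar: |I| = 0.1923 A, ∠I = 44.9°.

I = 0.1923∠44.9° A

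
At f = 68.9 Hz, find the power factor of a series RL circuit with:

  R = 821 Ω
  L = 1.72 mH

Step 1 — Angular frequency: ω = 2π·f = 2π·68.9 = 432.9 rad/s.
Step 2 — Component impedances:
  R: Z = R = 821 Ω
  L: Z = jωL = j·432.9·0.00172 = 0 + j0.7446 Ω
Step 3 — Series combination: Z_total = R + L = 821 + j0.7446 Ω = 821∠0.1° Ω.
Step 4 — Power factor: PF = cos(φ) = Re(Z)/|Z| = 821/821 = 1.
Step 5 — Type: Im(Z) = 0.7446 ⇒ lagging (phase φ = 0.1°).

PF = 1 (lagging, φ = 0.1°)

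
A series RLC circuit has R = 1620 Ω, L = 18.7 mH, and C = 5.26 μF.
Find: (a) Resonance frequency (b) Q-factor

Step 1 — Resonance condition Im(Z)=0 gives ω₀ = 1/√(LC).
Step 2 — ω₀ = 1/√(0.0187·5.26e-06) = 3188 rad/s.
Step 3 — f₀ = ω₀/(2π) = 507.5 Hz.
Step 4 — Series Q: Q = ω₀L/R = 3188·0.0187/1620 = 0.03681.

(a) f₀ = 507.5 Hz  (b) Q = 0.03681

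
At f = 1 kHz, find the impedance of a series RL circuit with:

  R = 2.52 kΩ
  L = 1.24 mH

Step 1 — Angular frequency: ω = 2π·f = 2π·1000 = 6283 rad/s.
Step 2 — Component impedances:
  R: Z = R = 2520 Ω
  L: Z = jωL = j·6283·0.00124 = 0 + j7.791 Ω
Step 3 — Series combination: Z_total = R + L = 2520 + j7.791 Ω = 2520∠0.2° Ω.

Z = 2520 + j7.791 Ω = 2520∠0.2° Ω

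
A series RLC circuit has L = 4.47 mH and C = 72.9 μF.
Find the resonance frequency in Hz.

Step 1 — Resonance condition Im(Z)=0 gives ω₀ = 1/√(LC).
Step 2 — ω₀ = 1/√(0.00447·7.29e-05) = 1752 rad/s.
Step 3 — f₀ = ω₀/(2π) = 278.8 Hz.

f₀ = 278.8 Hz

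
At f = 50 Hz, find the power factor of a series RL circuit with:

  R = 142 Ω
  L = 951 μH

Step 1 — Angular frequency: ω = 2π·f = 2π·50 = 314.2 rad/s.
Step 2 — Component impedances:
  R: Z = R = 142 Ω
  L: Z = jωL = j·314.2·0.000951 = 0 + j0.2988 Ω
Step 3 — Series combination: Z_total = R + L = 142 + j0.2988 Ω = 142∠0.1° Ω.
Step 4 — Power factor: PF = cos(φ) = Re(Z)/|Z| = 142/142 = 1.
Step 5 — Type: Im(Z) = 0.2988 ⇒ lagging (phase φ = 0.1°).

PF = 1 (lagging, φ = 0.1°)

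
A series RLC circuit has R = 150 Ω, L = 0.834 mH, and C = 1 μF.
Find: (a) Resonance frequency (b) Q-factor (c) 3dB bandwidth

Step 1 — Resonance condition Im(Z)=0 gives ω₀ = 1/√(LC).
Step 2 — ω₀ = 1/√(0.000834·1e-06) = 3.463e+04 rad/s.
Step 3 — f₀ = ω₀/(2π) = 5511 Hz.
Step 4 — Series Q: Q = ω₀L/R = 3.463e+04·0.000834/150 = 0.1925.
Step 5 — 3dB bandwidth: Δω = ω₀/Q = 1.799e+05 rad/s; BW = Δω/(2π) = 2.862e+04 Hz.

(a) f₀ = 5511 Hz  (b) Q = 0.1925  (c) BW = 2.862e+04 Hz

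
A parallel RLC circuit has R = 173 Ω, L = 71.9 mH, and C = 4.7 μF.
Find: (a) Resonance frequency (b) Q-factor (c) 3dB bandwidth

Step 1 — Resonance: ω₀ = 1/√(LC) = 1/√(0.0719·4.7e-06) = 1720 rad/s.
Step 2 — f₀ = ω₀/(2π) = 273.8 Hz.
Step 3 — Parallel Q: Q = R/(ω₀L) = 173/(1720·0.0719) = 1.399.
Step 4 — Bandwidth: Δω = ω₀/Q = 1230 rad/s; BW = Δω/(2π) = 195.7 Hz.

(a) f₀ = 273.8 Hz  (b) Q = 1.399  (c) BW = 195.7 Hz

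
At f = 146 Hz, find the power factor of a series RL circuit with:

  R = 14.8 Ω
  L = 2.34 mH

Step 1 — Angular frequency: ω = 2π·f = 2π·146 = 917.3 rad/s.
Step 2 — Component impedances:
  R: Z = R = 14.8 Ω
  L: Z = jωL = j·917.3·0.00234 = 0 + j2.147 Ω
Step 3 — Series combination: Z_total = R + L = 14.8 + j2.147 Ω = 14.95∠8.3° Ω.
Step 4 — Power factor: PF = cos(φ) = Re(Z)/|Z| = 14.8/14.955 = 0.9896.
Step 5 — Type: Im(Z) = 2.147 ⇒ lagging (phase φ = 8.3°).

PF = 0.9896 (lagging, φ = 8.3°)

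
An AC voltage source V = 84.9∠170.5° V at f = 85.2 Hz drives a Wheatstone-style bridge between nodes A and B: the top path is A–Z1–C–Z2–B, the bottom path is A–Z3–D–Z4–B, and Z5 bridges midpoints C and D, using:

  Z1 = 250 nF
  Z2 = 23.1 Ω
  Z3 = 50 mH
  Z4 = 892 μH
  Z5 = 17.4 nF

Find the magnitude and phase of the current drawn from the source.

Step 1 — Angular frequency: ω = 2π·f = 2π·85.2 = 535.3 rad/s.
Step 2 — Component impedances:
  Z1: Z = 1/(jωC) = -j/(ω·C) = 0 - j7472 Ω
  Z2: Z = R = 23.1 Ω
  Z3: Z = jωL = j·535.3·0.05 = 0 + j26.77 Ω
  Z4: Z = jωL = j·535.3·0.000892 = 0 + j0.4775 Ω
  Z5: Z = 1/(jωC) = -j/(ω·C) = 0 - j1.074e+05 Ω
Step 3 — Bridge requires nodal analysis (the Z5 bridge couples midpoints C and D, so the two paths cannot be reduced to a simple series/parallel combination). Setting node B to ground and injecting 1 A at node A, the 3-node admittance system at A, C, D solves to V_A = Z_AB = 0.0003101 + j27.34 Ω = 27.34∠90.0° Ω.
Step 4 — Source phasor: V = 84.9∠170.5° V = -83.74 + j14.01 V.
Step 5 — Ohm's law: I = V / Z_total = (-83.74 + j14.01) / (0.0003101 + j27.34) = 0.5124 + j3.062 A.
Step 6 — Convert to polar: |I| = 3.105 A, ∠I = 80.5°.

I = 3.105∠80.5° A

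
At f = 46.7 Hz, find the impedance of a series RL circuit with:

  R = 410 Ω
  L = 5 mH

Step 1 — Angular frequency: ω = 2π·f = 2π·46.7 = 293.4 rad/s.
Step 2 — Component impedances:
  R: Z = R = 410 Ω
  L: Z = jωL = j·293.4·0.005 = 0 + j1.467 Ω
Step 3 — Series combination: Z_total = R + L = 410 + j1.467 Ω = 410∠0.2° Ω.

Z = 410 + j1.467 Ω = 410∠0.2° Ω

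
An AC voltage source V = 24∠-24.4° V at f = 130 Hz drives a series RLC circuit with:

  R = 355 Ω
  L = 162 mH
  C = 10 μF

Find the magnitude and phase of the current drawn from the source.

Step 1 — Angular frequency: ω = 2π·f = 2π·130 = 816.8 rad/s.
Step 2 — Component impedances:
  R: Z = R = 355 Ω
  L: Z = jωL = j·816.8·0.162 = 0 + j132.3 Ω
  C: Z = 1/(jωC) = -j/(ω·C) = 0 - j122.4 Ω
Step 3 — Series combination: Z_total = R + L + C = 355 + j9.897 Ω = 355.1∠1.6° Ω.
Step 4 — Source phasor: V = 24∠-24.4° V = 21.86 - j9.915 V.
Step 5 — Ohm's law: I = V / Z_total = (21.86 - j9.915) / (355 + j9.897) = 0.06074 - j0.02962 A.
Step 6 — Convert to polar: |I| = 0.06758 A, ∠I = -26.0°.

I = 0.06758∠-26.0° A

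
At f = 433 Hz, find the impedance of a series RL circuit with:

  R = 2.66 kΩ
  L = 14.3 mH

Step 1 — Angular frequency: ω = 2π·f = 2π·433 = 2721 rad/s.
Step 2 — Component impedances:
  R: Z = R = 2660 Ω
  L: Z = jωL = j·2721·0.0143 = 0 + j38.9 Ω
Step 3 — Series combination: Z_total = R + L = 2660 + j38.9 Ω = 2660∠0.8° Ω.

Z = 2660 + j38.9 Ω = 2660∠0.8° Ω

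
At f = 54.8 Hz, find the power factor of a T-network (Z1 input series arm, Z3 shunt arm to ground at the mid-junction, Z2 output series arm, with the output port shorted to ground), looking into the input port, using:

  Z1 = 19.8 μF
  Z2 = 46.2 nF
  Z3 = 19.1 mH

Step 1 — Angular frequency: ω = 2π·f = 2π·54.8 = 344.3 rad/s.
Step 2 — Component impedances:
  Z1: Z = 1/(jωC) = -j/(ω·C) = 0 - j146.7 Ω
  Z2: Z = 1/(jωC) = -j/(ω·C) = 0 - j6.286e+04 Ω
  Z3: Z = jωL = j·344.3·0.0191 = 0 + j6.576 Ω
Step 3 — With the output port shorted to ground, the output series arm Z2 runs from the junction to ground; the shunt arm Z3 also runs from the junction to ground. They appear in parallel: Z3 || Z2 = 0 + j6.577 Ω.
Step 4 — Series with input arm Z1: Z_in = Z1 + (Z3 || Z2) = 0 - j140.1 Ω = 140.1∠-90.0° Ω.
Step 5 — Power factor: PF = cos(φ) = Re(Z)/|Z| = 0/140.1 = 0.
Step 6 — Type: Im(Z) = -140.1 ⇒ leading (phase φ = -90.0°).

PF = 0 (leading, φ = -90.0°)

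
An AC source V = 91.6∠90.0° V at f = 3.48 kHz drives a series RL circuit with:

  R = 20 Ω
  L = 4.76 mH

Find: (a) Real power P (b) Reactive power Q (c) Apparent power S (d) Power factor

Step 1 — Angular frequency: ω = 2π·f = 2π·3480 = 2.187e+04 rad/s.
Step 2 — Component impedances:
  R: Z = R = 20 Ω
  L: Z = jωL = j·2.187e+04·0.00476 = 0 + j104.1 Ω
Step 3 — Series combination: Z_total = R + L = 20 + j104.1 Ω = 106∠79.1° Ω.
Step 4 — Source phasor: V = 91.6∠90.0° V = 0 + j91.6 V.
Step 5 — Current: I = V / Z = 0.8488 + j0.1631 A = 0.8643∠10.9° A.
Step 6 — Complex power: S = V·I* = 14.94 + j77.75 VA.
Step 7 — Real power: P = Re(S) = 14.94 W.
Step 8 — Reactive power: Q = Im(S) = 77.75 VAR.
Step 9 — Apparent power: |S| = 79.17 VA.
Step 10 — Power factor: PF = P/|S| = 0.1887 (lagging).

(a) P = 14.94 W  (b) Q = 77.75 VAR  (c) S = 79.17 VA  (d) PF = 0.1887 (lagging)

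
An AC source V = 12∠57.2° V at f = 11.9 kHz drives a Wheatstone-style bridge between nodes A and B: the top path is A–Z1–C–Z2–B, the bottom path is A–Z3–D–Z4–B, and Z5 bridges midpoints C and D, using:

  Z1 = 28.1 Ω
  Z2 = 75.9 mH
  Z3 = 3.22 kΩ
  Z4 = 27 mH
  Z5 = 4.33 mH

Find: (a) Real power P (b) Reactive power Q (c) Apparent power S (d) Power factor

Step 1 — Angular frequency: ω = 2π·f = 2π·1.19e+04 = 7.477e+04 rad/s.
Step 2 — Component impedances:
  Z1: Z = R = 28.1 Ω
  Z2: Z = jωL = j·7.477e+04·0.0759 = 0 + j5675 Ω
  Z3: Z = R = 3220 Ω
  Z4: Z = jωL = j·7.477e+04·0.027 = 0 + j2019 Ω
  Z5: Z = jωL = j·7.477e+04·0.00433 = 0 + j323.8 Ω
Step 3 — Bridge requires nodal analysis (the Z5 bridge couples midpoints C and D, so the two paths cannot be reduced to a simple series/parallel combination). Setting node B to ground and injecting 1 A at node A, the 3-node admittance system at A, C, D solves to V_A = Z_AB = 43.5 + j1653 Ω = 1653∠88.5° Ω.
Step 4 — Source phasor: V = 12∠57.2° V = 6.5 + j10.09 V.
Step 5 — Current: I = V / Z = 0.006203 - j0.00377 A = 0.007258∠-31.3° A.
Step 6 — Complex power: S = V·I* = 0.002292 + j0.08707 VA.
Step 7 — Real power: P = Re(S) = 0.002292 W.
Step 8 — Reactive power: Q = Im(S) = 0.08707 VAR.
Step 9 — Apparent power: |S| = 0.0871 VA.
Step 10 — Power factor: PF = P/|S| = 0.02631 (lagging).

(a) P = 0.002292 W  (b) Q = 0.08707 VAR  (c) S = 0.0871 VA  (d) PF = 0.02631 (lagging)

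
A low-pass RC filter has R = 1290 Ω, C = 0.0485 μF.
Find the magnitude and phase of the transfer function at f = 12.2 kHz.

Step 1 — Angular frequency: ω = 2π·1.22e+04 = 7.665e+04 rad/s.
Step 2 — Transfer function: H(jω) = 1/(1 + jωRC).
Step 3 — Denominator: 1 + jωRC = 1 + j·7.665e+04·1290·4.85e-08 = 1 + j4.796.
Step 4 — H = 0.04167 - j0.1998.
Step 5 — Magnitude: |H| = 0.2041 (-13.8 dB); phase: φ = -78.2°.

|H| = 0.2041 (-13.8 dB), φ = -78.2°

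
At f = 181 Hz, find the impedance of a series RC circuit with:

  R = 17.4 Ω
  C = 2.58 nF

Step 1 — Angular frequency: ω = 2π·f = 2π·181 = 1137 rad/s.
Step 2 — Component impedances:
  R: Z = R = 17.4 Ω
  C: Z = 1/(jωC) = -j/(ω·C) = 0 - j3.408e+05 Ω
Step 3 — Series combination: Z_total = R + C = 17.4 - j3.408e+05 Ω = 3.408e+05∠-90.0° Ω.

Z = 17.4 - j3.408e+05 Ω = 3.408e+05∠-90.0° Ω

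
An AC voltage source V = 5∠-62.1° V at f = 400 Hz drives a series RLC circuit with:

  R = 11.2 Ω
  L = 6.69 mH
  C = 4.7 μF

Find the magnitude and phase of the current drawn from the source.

Step 1 — Angular frequency: ω = 2π·f = 2π·400 = 2513 rad/s.
Step 2 — Component impedances:
  R: Z = R = 11.2 Ω
  L: Z = jωL = j·2513·0.00669 = 0 + j16.81 Ω
  C: Z = 1/(jωC) = -j/(ω·C) = 0 - j84.66 Ω
Step 3 — Series combination: Z_total = R + L + C = 11.2 - j67.84 Ω = 68.76∠-80.6° Ω.
Step 4 — Source phasor: V = 5∠-62.1° V = 2.34 - j4.419 V.
Step 5 — Ohm's law: I = V / Z_total = (2.34 - j4.419) / (11.2 - j67.84) = 0.06895 + j0.0231 A.
Step 6 — Convert to polar: |I| = 0.07272 A, ∠I = 18.5°.

I = 0.07272∠18.5° A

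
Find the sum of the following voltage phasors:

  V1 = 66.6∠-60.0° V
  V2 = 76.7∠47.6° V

Step 1 — Convert each phasor to rectangular form:
  V1 = 66.6·(cos(-60.0°) + j·sin(-60.0°)) = 33.3 - j57.68 V
  V2 = 76.7·(cos(47.6°) + j·sin(47.6°)) = 51.72 + j56.64 V
Step 2 — Sum components: V_total = 85.02 - j1.038 V.
Step 3 — Convert to polar: |V_total| = 85.03 V, ∠V_total = -0.7°.

V_total = 85.03∠-0.7° V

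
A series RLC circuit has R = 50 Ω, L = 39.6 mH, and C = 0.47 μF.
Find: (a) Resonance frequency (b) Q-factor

Step 1 — Resonance condition Im(Z)=0 gives ω₀ = 1/√(LC).
Step 2 — ω₀ = 1/√(0.0396·4.7e-07) = 7330 rad/s.
Step 3 — f₀ = ω₀/(2π) = 1167 Hz.
Step 4 — Series Q: Q = ω₀L/R = 7330·0.0396/50 = 5.805.

(a) f₀ = 1167 Hz  (b) Q = 5.805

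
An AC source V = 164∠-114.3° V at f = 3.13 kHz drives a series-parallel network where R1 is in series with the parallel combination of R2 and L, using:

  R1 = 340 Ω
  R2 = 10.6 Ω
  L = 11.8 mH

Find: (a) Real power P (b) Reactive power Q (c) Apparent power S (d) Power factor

Step 1 — Angular frequency: ω = 2π·f = 2π·3130 = 1.967e+04 rad/s.
Step 2 — Component impedances:
  R1: Z = R = 340 Ω
  R2: Z = R = 10.6 Ω
  L: Z = jωL = j·1.967e+04·0.0118 = 0 + j232.1 Ω
Step 3 — Parallel branch: R2 || L = 1/(1/R2 + 1/L) = 10.58 + j0.4832 Ω.
Step 4 — Series with R1: Z_total = R1 + (R2 || L) = 350.6 + j0.4832 Ω = 350.6∠0.1° Ω.
Step 5 — Source phasor: V = 164∠-114.3° V = -67.49 - j149.5 V.
Step 6 — Current: I = V / Z = -0.1931 - j0.4261 A = 0.4678∠-114.4° A.
Step 7 — Complex power: S = V·I* = 76.72 + j0.1057 VA.
Step 8 — Real power: P = Re(S) = 76.72 W.
Step 9 — Reactive power: Q = Im(S) = 0.1057 VAR.
Step 10 — Apparent power: |S| = 76.72 VA.
Step 11 — Power factor: PF = P/|S| = 1 (lagging).

(a) P = 76.72 W  (b) Q = 0.1057 VAR  (c) S = 76.72 VA  (d) PF = 1 (lagging)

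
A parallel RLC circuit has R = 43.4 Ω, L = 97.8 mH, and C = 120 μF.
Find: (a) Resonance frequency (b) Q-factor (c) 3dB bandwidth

Step 1 — Resonance: ω₀ = 1/√(LC) = 1/√(0.0978·0.00012) = 291.9 rad/s.
Step 2 — f₀ = ω₀/(2π) = 46.46 Hz.
Step 3 — Parallel Q: Q = R/(ω₀L) = 43.4/(291.9·0.0978) = 1.52.
Step 4 — Bandwidth: Δω = ω₀/Q = 192 rad/s; BW = Δω/(2π) = 30.56 Hz.

(a) f₀ = 46.46 Hz  (b) Q = 1.52  (c) BW = 30.56 Hz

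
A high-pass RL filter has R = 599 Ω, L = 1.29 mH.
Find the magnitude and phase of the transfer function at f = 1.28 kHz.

Step 1 — Angular frequency: ω = 2π·1280 = 8042 rad/s.
Step 2 — Transfer function: H(jω) = jωL/(R + jωL).
Step 3 — Numerator jωL = j·10.37; denominator R + jωL = 599 + j10.37.
Step 4 — H = 0.0002999 + j0.01731.
Step 5 — Magnitude: |H| = 0.01732 (-35.2 dB); phase: φ = 89.0°.

|H| = 0.01732 (-35.2 dB), φ = 89.0°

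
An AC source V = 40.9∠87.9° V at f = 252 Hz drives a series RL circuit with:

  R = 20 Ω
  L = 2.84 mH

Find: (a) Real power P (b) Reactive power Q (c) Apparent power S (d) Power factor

Step 1 — Angular frequency: ω = 2π·f = 2π·252 = 1583 rad/s.
Step 2 — Component impedances:
  R: Z = R = 20 Ω
  L: Z = jωL = j·1583·0.00284 = 0 + j4.497 Ω
Step 3 — Series combination: Z_total = R + L = 20 + j4.497 Ω = 20.5∠12.7° Ω.
Step 4 — Source phasor: V = 40.9∠87.9° V = 1.499 + j40.87 V.
Step 5 — Current: I = V / Z = 0.5087 + j1.929 A = 1.995∠75.2° A.
Step 6 — Complex power: S = V·I* = 79.62 + j17.9 VA.
Step 7 — Real power: P = Re(S) = 79.62 W.
Step 8 — Reactive power: Q = Im(S) = 17.9 VAR.
Step 9 — Apparent power: |S| = 81.6 VA.
Step 10 — Power factor: PF = P/|S| = 0.9756 (lagging).

(a) P = 79.62 W  (b) Q = 17.9 VAR  (c) S = 81.6 VA  (d) PF = 0.9756 (lagging)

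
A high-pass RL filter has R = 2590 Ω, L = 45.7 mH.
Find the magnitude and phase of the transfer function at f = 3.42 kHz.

Step 1 — Angular frequency: ω = 2π·3420 = 2.149e+04 rad/s.
Step 2 — Transfer function: H(jω) = jωL/(R + jωL).
Step 3 — Numerator jωL = j·982; denominator R + jωL = 2590 + j982.
Step 4 — H = 0.1257 + j0.3315.
Step 5 — Magnitude: |H| = 0.3545 (-9.0 dB); phase: φ = 69.2°.

|H| = 0.3545 (-9.0 dB), φ = 69.2°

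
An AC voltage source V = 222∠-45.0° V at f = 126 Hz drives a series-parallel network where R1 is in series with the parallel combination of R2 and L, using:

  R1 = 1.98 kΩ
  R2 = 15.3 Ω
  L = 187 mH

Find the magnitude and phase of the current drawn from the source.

Step 1 — Angular frequency: ω = 2π·f = 2π·126 = 791.7 rad/s.
Step 2 — Component impedances:
  R1: Z = R = 1980 Ω
  R2: Z = R = 15.3 Ω
  L: Z = jωL = j·791.7·0.187 = 0 + j148 Ω
Step 3 — Parallel branch: R2 || L = 1/(1/R2 + 1/L) = 15.14 + j1.565 Ω.
Step 4 — Series with R1: Z_total = R1 + (R2 || L) = 1995 + j1.565 Ω = 1995∠0.0° Ω.
Step 5 — Source phasor: V = 222∠-45.0° V = 157 - j157 V.
Step 6 — Ohm's law: I = V / Z_total = (157 - j157) / (1995 + j1.565) = 0.07862 - j0.07874 A.
Step 7 — Convert to polar: |I| = 0.1113 A, ∠I = -45.0°.

I = 0.1113∠-45.0° A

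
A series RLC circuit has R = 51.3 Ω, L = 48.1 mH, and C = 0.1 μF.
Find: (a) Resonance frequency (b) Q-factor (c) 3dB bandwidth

Step 1 — Resonance: ω₀ = 1/√(LC) = 1/√(0.0481·1e-07) = 1.442e+04 rad/s.
Step 2 — f₀ = ω₀/(2π) = 2295 Hz.
Step 3 — Series Q: Q = ω₀L/R = 1.442e+04·0.0481/51.3 = 13.52.
Step 4 — Bandwidth: Δω = ω₀/Q = 1067 rad/s; BW = Δω/(2π) = 169.7 Hz.

(a) f₀ = 2295 Hz  (b) Q = 13.52  (c) BW = 169.7 Hz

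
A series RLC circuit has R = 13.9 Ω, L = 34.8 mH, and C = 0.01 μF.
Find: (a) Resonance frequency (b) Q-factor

Step 1 — Resonance condition Im(Z)=0 gives ω₀ = 1/√(LC).
Step 2 — ω₀ = 1/√(0.0348·1e-08) = 5.361e+04 rad/s.
Step 3 — f₀ = ω₀/(2π) = 8532 Hz.
Step 4 — Series Q: Q = ω₀L/R = 5.361e+04·0.0348/13.9 = 134.2.

(a) f₀ = 8532 Hz  (b) Q = 134.2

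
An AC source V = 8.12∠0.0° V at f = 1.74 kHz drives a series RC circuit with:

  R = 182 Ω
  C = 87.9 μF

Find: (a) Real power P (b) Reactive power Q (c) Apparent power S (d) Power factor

Step 1 — Angular frequency: ω = 2π·f = 2π·1740 = 1.093e+04 rad/s.
Step 2 — Component impedances:
  R: Z = R = 182 Ω
  C: Z = 1/(jωC) = -j/(ω·C) = 0 - j1.041 Ω
Step 3 — Series combination: Z_total = R + C = 182 - j1.041 Ω = 182∠-0.3° Ω.
Step 4 — Source phasor: V = 8.12∠0.0° V = 8.12 V.
Step 5 — Current: I = V / Z = 0.04461 + j0.0002551 A = 0.04461∠0.3° A.
Step 6 — Complex power: S = V·I* = 0.3623 - j0.002071 VA.
Step 7 — Real power: P = Re(S) = 0.3623 W.
Step 8 — Reactive power: Q = Im(S) = -0.002071 VAR.
Step 9 — Apparent power: |S| = 0.3623 VA.
Step 10 — Power factor: PF = P/|S| = 1 (leading).

(a) P = 0.3623 W  (b) Q = -0.002071 VAR  (c) S = 0.3623 VA  (d) PF = 1 (leading)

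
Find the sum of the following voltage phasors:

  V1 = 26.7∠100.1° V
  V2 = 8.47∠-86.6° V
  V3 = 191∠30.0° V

Step 1 — Convert each phasor to rectangular form:
  V1 = 26.7·(cos(100.1°) + j·sin(100.1°)) = -4.682 + j26.29 V
  V2 = 8.47·(cos(-86.6°) + j·sin(-86.6°)) = 0.5023 - j8.455 V
  V3 = 191·(cos(30.0°) + j·sin(30.0°)) = 165.4 + j95.5 V
Step 2 — Sum components: V_total = 161.2 + j113.3 V.
Step 3 — Convert to polar: |V_total| = 197.1 V, ∠V_total = 35.1°.

V_total = 197.1∠35.1° V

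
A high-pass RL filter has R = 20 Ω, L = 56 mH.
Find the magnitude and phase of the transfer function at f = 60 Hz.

Step 1 — Angular frequency: ω = 2π·60 = 377 rad/s.
Step 2 — Transfer function: H(jω) = jωL/(R + jωL).
Step 3 — Numerator jωL = j·21.11; denominator R + jωL = 20 + j21.11.
Step 4 — H = 0.527 + j0.4993.
Step 5 — Magnitude: |H| = 0.726 (-2.8 dB); phase: φ = 43.5°.

|H| = 0.726 (-2.8 dB), φ = 43.5°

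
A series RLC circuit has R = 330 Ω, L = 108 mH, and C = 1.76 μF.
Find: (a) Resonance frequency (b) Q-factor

Step 1 — Resonance condition Im(Z)=0 gives ω₀ = 1/√(LC).
Step 2 — ω₀ = 1/√(0.108·1.76e-06) = 2294 rad/s.
Step 3 — f₀ = ω₀/(2π) = 365 Hz.
Step 4 — Series Q: Q = ω₀L/R = 2294·0.108/330 = 0.7507.

(a) f₀ = 365 Hz  (b) Q = 0.7507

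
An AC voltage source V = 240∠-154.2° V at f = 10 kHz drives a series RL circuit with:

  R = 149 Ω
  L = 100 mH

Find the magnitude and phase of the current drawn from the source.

Step 1 — Angular frequency: ω = 2π·f = 2π·1e+04 = 6.283e+04 rad/s.
Step 2 — Component impedances:
  R: Z = R = 149 Ω
  L: Z = jωL = j·6.283e+04·0.1 = 0 + j6283 Ω
Step 3 — Series combination: Z_total = R + L = 149 + j6283 Ω = 6285∠88.6° Ω.
Step 4 — Source phasor: V = 240∠-154.2° V = -216.1 - j104.5 V.
Step 5 — Ohm's law: I = V / Z_total = (-216.1 - j104.5) / (149 + j6283) = -0.01743 + j0.03398 A.
Step 6 — Convert to polar: |I| = 0.03819 A, ∠I = 117.2°.

I = 0.03819∠117.2° A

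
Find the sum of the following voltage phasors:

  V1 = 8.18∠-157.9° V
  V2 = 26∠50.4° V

Step 1 — Convert each phasor to rectangular form:
  V1 = 8.18·(cos(-157.9°) + j·sin(-157.9°)) = -7.579 - j3.078 V
  V2 = 26·(cos(50.4°) + j·sin(50.4°)) = 16.57 + j20.03 V
Step 2 — Sum components: V_total = 8.994 + j16.96 V.
Step 3 — Convert to polar: |V_total| = 19.19 V, ∠V_total = 62.1°.

V_total = 19.19∠62.1° V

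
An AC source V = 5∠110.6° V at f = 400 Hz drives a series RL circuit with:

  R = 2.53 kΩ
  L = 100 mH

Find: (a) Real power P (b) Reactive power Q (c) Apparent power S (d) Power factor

Step 1 — Angular frequency: ω = 2π·f = 2π·400 = 2513 rad/s.
Step 2 — Component impedances:
  R: Z = R = 2530 Ω
  L: Z = jωL = j·2513·0.1 = 0 + j251.3 Ω
Step 3 — Series combination: Z_total = R + L = 2530 + j251.3 Ω = 2542∠5.7° Ω.
Step 4 — Source phasor: V = 5∠110.6° V = -1.759 + j4.68 V.
Step 5 — Current: I = V / Z = -0.0005066 + j0.0019 A = 0.001967∠104.9° A.
Step 6 — Complex power: S = V·I* = 0.009785 + j0.000972 VA.
Step 7 — Real power: P = Re(S) = 0.009785 W.
Step 8 — Reactive power: Q = Im(S) = 0.000972 VAR.
Step 9 — Apparent power: |S| = 0.009833 VA.
Step 10 — Power factor: PF = P/|S| = 0.9951 (lagging).

(a) P = 0.009785 W  (b) Q = 0.000972 VAR  (c) S = 0.009833 VA  (d) PF = 0.9951 (lagging)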